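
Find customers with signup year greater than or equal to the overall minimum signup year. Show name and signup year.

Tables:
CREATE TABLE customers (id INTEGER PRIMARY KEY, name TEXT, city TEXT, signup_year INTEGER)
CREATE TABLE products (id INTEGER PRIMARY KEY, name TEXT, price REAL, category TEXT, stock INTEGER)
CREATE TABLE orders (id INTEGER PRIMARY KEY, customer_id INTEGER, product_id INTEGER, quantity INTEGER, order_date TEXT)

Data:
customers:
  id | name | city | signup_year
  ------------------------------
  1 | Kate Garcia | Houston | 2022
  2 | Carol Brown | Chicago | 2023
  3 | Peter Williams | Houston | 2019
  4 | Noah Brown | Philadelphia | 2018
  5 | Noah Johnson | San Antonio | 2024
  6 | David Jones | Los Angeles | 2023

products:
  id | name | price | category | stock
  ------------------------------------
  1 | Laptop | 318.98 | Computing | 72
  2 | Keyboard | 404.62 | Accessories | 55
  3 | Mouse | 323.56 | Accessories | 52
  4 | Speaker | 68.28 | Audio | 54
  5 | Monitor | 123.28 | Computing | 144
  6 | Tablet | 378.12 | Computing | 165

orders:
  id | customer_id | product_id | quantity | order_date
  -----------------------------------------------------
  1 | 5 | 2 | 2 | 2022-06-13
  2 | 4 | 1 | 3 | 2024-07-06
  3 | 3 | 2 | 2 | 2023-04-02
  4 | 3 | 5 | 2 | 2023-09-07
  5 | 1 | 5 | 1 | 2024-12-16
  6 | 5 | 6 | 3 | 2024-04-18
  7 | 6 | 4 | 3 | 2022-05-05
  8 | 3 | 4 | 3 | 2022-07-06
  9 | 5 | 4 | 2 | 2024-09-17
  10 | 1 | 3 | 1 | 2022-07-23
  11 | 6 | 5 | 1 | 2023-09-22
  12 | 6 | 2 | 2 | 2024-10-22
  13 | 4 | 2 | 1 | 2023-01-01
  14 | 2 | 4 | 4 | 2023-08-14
SELECT name, signup_year FROM customers WHERE signup_year >= (SELECT MIN(signup_year) FROM customers)

Execution result:
name | signup_year
Kate Garcia | 2022
Carol Brown | 2023
Peter Williams | 2019
Noah Brown | 2018
Noah Johnson | 2024
David Jones | 2023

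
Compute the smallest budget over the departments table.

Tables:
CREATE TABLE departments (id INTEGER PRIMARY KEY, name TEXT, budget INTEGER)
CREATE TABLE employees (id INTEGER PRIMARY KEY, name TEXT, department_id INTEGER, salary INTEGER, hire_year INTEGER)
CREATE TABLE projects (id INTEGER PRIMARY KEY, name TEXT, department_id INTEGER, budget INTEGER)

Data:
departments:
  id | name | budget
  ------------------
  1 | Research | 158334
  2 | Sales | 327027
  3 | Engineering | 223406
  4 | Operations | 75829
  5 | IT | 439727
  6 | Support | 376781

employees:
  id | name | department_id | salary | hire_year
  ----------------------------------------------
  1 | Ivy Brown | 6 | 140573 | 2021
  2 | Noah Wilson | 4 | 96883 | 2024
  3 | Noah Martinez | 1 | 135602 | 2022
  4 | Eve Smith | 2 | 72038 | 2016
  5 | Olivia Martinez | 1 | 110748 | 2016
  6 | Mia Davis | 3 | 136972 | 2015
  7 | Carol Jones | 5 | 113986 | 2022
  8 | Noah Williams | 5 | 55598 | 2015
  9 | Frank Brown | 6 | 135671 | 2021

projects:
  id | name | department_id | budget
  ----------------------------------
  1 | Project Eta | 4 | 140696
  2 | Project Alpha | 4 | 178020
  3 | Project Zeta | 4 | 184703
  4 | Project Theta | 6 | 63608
SELECT MIN(budget) FROM departments

Execution result:
75829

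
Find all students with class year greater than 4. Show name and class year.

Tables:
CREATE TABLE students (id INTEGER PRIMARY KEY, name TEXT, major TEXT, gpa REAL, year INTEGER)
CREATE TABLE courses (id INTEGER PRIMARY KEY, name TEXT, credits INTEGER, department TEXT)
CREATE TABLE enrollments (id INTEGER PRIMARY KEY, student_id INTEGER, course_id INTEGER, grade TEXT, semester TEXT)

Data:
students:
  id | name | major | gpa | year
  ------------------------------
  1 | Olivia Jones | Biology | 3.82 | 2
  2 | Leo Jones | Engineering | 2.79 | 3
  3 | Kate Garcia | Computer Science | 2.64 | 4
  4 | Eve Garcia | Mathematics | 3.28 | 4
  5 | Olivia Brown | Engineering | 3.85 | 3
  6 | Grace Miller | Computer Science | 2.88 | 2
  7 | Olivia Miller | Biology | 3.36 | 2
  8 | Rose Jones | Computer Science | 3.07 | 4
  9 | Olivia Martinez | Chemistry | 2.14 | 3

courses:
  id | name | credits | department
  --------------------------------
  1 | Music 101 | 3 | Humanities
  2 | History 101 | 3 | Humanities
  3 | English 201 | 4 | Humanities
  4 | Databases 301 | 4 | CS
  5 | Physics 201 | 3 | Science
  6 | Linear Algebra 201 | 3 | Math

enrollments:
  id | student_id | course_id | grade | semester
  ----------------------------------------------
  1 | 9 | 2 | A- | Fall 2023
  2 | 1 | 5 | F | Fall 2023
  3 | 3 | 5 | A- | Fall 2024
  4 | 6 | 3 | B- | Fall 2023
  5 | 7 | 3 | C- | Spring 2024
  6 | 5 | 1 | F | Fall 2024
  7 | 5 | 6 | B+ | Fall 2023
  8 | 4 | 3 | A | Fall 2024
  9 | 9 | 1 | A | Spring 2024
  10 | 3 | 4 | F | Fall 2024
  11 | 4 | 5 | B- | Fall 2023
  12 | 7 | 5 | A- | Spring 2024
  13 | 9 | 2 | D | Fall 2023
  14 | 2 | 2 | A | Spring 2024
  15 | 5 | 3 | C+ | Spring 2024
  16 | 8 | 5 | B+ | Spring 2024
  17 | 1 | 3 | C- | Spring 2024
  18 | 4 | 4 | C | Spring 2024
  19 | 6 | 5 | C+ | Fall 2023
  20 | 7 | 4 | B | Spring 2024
SELECT name, year FROM students WHERE year > 4

Execution result:
(no rows)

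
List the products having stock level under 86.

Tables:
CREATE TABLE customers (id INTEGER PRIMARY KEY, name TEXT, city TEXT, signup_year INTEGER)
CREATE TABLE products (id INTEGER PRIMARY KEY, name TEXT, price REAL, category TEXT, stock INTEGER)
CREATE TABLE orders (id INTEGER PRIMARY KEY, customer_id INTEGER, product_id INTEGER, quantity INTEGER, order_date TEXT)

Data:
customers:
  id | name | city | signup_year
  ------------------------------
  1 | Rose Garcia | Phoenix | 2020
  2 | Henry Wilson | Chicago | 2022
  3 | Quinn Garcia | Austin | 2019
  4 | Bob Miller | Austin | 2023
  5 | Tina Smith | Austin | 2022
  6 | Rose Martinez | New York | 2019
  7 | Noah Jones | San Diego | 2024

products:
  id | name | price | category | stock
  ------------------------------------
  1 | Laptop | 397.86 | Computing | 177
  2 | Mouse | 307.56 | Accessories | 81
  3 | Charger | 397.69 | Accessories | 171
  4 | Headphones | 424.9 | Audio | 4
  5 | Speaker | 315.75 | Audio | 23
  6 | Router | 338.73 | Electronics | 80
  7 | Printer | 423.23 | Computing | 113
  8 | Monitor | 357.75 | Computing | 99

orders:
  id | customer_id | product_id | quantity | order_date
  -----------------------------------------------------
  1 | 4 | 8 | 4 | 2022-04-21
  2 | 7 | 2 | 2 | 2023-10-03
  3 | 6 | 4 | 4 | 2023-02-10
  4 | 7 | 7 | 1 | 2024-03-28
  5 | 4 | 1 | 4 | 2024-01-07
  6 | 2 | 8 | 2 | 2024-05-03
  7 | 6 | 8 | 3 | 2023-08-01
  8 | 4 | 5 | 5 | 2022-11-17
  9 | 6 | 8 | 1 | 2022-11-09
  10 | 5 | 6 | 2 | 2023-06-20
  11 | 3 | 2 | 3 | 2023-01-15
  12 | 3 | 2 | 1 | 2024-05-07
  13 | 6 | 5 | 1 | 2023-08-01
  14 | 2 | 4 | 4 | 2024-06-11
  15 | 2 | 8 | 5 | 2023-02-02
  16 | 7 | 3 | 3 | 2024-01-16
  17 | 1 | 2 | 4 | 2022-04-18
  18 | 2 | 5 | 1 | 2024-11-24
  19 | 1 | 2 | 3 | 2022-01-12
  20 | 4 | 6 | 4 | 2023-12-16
SELECT name, stock FROM products WHERE stock < 86

Execution result:
name | stock
Mouse | 81
Headphones | 4
Speaker | 23
Router | 80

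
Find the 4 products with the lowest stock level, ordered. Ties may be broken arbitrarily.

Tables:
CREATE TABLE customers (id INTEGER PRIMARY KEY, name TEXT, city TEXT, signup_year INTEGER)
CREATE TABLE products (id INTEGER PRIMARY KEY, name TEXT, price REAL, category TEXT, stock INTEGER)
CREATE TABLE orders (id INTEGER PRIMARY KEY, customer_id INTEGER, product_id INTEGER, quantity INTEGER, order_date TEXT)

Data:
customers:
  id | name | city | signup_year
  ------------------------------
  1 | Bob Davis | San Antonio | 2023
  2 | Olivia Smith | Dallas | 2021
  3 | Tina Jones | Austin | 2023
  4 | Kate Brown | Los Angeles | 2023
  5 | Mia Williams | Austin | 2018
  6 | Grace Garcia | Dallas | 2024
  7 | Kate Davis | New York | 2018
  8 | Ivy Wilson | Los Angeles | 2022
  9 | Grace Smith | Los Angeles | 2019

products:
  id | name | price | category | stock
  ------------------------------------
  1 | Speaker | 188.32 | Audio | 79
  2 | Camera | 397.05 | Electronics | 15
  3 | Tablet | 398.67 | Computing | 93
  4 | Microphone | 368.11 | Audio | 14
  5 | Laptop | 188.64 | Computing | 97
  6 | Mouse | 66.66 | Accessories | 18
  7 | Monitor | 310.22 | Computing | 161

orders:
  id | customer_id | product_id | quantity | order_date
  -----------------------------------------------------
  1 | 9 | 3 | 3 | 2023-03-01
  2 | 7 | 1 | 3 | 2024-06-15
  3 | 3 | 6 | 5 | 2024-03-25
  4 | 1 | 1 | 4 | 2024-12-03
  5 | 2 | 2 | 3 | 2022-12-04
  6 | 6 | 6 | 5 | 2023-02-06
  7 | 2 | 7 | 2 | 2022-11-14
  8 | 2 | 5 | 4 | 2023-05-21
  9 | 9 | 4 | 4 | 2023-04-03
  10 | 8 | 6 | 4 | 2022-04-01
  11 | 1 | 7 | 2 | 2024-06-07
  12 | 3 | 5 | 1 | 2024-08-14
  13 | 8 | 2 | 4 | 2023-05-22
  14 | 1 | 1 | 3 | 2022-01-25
SELECT name, stock FROM products ORDER BY stock ASC LIMIT 4

Execution result:
name | stock
Microphone | 14
Camera | 15
Mouse | 18
Speaker | 79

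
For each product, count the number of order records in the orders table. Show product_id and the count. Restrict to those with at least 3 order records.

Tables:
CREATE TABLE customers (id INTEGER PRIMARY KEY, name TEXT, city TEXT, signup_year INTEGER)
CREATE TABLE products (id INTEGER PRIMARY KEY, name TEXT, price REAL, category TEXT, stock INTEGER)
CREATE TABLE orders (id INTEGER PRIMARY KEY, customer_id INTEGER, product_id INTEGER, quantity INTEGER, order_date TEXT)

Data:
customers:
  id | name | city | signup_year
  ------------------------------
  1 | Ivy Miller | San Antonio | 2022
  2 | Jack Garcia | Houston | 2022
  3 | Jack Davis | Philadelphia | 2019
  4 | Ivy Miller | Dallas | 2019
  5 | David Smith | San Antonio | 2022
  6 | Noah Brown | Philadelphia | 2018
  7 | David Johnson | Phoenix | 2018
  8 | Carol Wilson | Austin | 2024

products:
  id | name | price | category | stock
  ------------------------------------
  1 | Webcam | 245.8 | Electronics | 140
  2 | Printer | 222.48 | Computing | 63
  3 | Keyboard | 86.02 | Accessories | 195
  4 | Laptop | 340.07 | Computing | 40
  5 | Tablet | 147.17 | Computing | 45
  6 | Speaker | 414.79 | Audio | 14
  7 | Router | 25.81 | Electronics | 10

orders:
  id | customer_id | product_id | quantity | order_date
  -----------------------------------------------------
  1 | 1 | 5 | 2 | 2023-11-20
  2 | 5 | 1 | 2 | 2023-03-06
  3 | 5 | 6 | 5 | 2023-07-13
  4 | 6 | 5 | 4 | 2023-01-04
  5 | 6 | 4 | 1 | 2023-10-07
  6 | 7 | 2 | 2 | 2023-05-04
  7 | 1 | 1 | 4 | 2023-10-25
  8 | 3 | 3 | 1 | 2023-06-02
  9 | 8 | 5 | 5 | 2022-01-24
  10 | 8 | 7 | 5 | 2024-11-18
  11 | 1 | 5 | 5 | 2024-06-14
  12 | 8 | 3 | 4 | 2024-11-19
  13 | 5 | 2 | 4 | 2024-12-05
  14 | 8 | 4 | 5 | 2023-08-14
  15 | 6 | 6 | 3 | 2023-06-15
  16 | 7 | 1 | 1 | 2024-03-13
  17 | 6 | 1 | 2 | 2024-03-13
SELECT product_id, COUNT(*) AS order_count FROM orders GROUP BY product_id HAVING COUNT(*) >= 3

Execution result:
product_id | order_count
1 | 4
5 | 4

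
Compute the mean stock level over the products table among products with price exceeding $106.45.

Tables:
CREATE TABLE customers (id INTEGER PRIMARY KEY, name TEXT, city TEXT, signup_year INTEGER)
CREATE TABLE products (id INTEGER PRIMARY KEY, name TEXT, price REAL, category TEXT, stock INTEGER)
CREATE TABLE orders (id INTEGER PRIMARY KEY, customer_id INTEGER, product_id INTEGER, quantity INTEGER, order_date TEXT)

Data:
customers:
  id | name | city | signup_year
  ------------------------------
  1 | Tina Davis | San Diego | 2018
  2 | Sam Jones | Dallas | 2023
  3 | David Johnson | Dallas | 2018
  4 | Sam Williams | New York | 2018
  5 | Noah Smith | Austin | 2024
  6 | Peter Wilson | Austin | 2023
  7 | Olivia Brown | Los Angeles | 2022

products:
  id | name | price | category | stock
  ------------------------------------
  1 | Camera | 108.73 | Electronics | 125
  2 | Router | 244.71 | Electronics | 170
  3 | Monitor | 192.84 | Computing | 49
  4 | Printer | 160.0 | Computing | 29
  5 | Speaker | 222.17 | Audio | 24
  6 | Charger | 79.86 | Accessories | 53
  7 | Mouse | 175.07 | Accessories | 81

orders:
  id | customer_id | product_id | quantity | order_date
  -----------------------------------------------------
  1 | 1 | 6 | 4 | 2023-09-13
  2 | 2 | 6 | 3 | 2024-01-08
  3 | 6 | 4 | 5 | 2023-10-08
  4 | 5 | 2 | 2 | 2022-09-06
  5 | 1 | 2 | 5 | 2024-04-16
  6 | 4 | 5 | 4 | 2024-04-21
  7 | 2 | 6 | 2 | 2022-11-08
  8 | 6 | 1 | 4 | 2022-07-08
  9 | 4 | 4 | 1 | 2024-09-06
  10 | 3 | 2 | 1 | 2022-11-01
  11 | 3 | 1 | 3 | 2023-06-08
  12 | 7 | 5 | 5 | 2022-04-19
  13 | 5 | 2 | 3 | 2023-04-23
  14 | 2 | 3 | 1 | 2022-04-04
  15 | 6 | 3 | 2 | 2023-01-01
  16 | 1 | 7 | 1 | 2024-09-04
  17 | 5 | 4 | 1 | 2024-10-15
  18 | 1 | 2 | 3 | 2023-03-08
SELECT AVG(stock) FROM products WHERE price > 106.45

Execution result:
79.67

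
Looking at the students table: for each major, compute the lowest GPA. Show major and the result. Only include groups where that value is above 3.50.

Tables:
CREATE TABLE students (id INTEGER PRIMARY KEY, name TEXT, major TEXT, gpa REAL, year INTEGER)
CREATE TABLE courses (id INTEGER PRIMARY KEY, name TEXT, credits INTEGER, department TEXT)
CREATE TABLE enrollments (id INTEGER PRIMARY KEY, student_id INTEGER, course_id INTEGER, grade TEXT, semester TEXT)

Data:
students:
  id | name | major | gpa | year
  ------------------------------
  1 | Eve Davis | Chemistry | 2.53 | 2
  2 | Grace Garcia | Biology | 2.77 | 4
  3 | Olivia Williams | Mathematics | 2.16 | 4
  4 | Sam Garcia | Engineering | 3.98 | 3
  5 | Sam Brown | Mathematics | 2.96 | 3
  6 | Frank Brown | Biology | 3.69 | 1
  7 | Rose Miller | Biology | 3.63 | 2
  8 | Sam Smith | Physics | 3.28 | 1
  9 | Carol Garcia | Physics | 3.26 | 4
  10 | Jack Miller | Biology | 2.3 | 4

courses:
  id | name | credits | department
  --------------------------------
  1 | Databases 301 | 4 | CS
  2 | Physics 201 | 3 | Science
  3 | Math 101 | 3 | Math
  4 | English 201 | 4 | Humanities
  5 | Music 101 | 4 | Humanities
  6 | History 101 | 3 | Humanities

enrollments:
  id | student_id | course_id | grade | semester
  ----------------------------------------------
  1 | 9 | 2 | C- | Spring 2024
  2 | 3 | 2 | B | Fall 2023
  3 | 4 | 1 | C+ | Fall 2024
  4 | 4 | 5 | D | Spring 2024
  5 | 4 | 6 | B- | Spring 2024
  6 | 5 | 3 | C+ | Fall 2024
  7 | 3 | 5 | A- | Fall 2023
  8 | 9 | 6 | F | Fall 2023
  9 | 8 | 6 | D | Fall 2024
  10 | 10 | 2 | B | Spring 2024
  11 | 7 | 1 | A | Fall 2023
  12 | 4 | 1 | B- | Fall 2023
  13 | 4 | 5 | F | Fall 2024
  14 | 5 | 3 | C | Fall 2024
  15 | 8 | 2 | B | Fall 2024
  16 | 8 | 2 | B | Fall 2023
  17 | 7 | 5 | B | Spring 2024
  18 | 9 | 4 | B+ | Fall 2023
SELECT major, MIN(gpa) AS min_gpa FROM students GROUP BY major HAVING MIN(gpa) > 3.5

Execution result:
major | min_gpa
Engineering | 3.98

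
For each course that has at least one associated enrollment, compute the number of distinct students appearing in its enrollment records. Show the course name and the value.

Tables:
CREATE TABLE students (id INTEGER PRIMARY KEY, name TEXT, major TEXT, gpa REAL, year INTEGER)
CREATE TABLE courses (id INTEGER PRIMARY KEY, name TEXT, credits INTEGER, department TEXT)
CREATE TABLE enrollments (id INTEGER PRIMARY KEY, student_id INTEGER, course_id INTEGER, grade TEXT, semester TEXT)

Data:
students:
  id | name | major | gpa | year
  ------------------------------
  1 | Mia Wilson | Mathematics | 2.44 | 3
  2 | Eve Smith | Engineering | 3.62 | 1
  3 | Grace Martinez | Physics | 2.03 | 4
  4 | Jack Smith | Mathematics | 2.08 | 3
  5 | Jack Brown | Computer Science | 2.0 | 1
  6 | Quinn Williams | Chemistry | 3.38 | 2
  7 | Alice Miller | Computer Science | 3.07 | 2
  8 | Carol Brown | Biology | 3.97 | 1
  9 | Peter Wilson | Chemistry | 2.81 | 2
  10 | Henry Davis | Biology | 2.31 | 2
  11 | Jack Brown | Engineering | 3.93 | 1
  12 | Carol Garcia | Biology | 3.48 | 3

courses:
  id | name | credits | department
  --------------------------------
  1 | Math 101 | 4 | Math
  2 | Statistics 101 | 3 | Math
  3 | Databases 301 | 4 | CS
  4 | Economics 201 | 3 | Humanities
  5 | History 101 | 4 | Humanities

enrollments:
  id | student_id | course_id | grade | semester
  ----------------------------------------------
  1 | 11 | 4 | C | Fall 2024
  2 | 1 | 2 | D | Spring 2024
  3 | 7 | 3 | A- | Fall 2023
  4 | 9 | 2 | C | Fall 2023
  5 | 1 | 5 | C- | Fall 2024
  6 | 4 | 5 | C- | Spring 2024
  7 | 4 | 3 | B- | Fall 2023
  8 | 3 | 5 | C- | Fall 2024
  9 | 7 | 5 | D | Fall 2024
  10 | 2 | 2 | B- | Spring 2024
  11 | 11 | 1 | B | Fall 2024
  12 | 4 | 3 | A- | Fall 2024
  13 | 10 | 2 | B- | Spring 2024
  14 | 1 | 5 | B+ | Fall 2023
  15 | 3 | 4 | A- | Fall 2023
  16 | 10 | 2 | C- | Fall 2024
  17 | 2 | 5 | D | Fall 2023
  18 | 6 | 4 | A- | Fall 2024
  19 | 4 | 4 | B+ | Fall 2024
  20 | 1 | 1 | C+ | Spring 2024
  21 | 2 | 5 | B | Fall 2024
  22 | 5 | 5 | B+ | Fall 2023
SELECT p.name, COUNT(DISTINCT c.student_id) AS distinct_student_count FROM enrollments c JOIN courses p ON c.course_id = p.id GROUP BY p.id, p.name

Execution result:
name | distinct_student_count
Math 101 | 2
Statistics 101 | 4
Databases 301 | 2
Economics 201 | 4
History 101 | 6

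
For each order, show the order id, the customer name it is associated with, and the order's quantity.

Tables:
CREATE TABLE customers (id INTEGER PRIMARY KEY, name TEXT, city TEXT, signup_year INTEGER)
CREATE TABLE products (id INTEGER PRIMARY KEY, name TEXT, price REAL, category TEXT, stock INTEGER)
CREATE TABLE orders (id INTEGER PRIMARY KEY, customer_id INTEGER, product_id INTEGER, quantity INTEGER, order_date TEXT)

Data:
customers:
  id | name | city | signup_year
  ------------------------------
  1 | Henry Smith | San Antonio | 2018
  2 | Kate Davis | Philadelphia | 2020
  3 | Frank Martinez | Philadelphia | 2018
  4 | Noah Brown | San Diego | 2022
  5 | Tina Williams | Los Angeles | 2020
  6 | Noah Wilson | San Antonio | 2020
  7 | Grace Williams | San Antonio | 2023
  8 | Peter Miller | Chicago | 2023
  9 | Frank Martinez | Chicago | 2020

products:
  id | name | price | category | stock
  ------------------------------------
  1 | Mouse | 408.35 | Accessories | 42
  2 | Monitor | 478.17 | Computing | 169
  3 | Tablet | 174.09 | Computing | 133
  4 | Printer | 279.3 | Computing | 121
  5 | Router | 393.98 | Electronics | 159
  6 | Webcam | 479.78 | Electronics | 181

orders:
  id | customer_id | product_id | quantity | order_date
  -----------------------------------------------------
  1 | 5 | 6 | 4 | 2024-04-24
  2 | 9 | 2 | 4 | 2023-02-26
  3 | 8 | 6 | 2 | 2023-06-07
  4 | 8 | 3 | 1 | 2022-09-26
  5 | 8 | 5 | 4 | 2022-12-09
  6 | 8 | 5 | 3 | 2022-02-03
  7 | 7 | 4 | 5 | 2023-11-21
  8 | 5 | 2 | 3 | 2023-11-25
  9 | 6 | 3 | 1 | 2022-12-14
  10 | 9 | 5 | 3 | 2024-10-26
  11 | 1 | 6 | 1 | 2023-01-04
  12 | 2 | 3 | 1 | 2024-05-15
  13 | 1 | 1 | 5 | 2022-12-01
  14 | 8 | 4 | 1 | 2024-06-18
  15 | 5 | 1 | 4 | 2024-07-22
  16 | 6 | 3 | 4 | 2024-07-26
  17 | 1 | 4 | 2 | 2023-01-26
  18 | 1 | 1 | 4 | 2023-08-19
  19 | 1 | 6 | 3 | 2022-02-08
SELECT c.id, p.name AS customer, c.quantity FROM orders c JOIN customers p ON c.customer_id = p.id

Execution result:
id | customer | quantity
1 | Tina Williams | 4
2 | Frank Martinez | 4
3 | Peter Miller | 2
4 | Peter Miller | 1
5 | Peter Miller | 4
6 | Peter Miller | 3
7 | Grace Williams | 5
8 | Tina Williams | 3
9 | Noah Wilson | 1
10 | Frank Martinez | 3
11 | Henry Smith | 1
12 | Kate Davis | 1
13 | Henry Smith | 5
14 | Peter Miller | 1
15 | Tina Williams | 4
16 | Noah Wilson | 4
17 | Henry Smith | 2
18 | Henry Smith | 4
19 | Henry Smith | 3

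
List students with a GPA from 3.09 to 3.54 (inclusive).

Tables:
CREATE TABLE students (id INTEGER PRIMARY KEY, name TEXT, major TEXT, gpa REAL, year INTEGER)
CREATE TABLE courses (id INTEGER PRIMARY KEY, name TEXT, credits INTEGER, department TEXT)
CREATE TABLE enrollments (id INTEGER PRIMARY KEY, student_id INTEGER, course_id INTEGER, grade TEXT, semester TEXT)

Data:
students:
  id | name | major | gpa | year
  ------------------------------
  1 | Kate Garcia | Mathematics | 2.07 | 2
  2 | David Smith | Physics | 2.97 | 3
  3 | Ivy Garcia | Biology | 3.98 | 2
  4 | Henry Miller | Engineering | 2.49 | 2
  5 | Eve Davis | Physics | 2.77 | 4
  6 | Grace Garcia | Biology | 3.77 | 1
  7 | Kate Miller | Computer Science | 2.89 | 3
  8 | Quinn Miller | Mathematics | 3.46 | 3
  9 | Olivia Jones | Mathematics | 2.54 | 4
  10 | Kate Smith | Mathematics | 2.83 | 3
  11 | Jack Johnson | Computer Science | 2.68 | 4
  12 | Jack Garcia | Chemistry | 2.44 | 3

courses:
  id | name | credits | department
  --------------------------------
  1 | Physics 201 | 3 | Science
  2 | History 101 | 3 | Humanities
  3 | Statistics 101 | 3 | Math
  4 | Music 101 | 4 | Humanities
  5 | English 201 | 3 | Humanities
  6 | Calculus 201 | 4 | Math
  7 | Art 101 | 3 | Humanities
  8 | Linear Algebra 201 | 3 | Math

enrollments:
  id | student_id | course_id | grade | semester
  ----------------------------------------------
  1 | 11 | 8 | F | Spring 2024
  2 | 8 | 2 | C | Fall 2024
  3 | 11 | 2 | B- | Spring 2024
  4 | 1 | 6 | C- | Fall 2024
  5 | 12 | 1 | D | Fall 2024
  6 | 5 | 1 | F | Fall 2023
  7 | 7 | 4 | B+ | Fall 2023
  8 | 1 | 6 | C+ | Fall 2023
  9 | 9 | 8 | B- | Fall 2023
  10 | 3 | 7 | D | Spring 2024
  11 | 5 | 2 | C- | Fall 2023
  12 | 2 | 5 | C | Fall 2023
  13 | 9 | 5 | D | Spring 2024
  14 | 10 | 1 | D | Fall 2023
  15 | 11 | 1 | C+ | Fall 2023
SELECT name, gpa FROM students WHERE gpa BETWEEN 3.09 AND 3.54

Execution result:
name | gpa
Quinn Miller | 3.46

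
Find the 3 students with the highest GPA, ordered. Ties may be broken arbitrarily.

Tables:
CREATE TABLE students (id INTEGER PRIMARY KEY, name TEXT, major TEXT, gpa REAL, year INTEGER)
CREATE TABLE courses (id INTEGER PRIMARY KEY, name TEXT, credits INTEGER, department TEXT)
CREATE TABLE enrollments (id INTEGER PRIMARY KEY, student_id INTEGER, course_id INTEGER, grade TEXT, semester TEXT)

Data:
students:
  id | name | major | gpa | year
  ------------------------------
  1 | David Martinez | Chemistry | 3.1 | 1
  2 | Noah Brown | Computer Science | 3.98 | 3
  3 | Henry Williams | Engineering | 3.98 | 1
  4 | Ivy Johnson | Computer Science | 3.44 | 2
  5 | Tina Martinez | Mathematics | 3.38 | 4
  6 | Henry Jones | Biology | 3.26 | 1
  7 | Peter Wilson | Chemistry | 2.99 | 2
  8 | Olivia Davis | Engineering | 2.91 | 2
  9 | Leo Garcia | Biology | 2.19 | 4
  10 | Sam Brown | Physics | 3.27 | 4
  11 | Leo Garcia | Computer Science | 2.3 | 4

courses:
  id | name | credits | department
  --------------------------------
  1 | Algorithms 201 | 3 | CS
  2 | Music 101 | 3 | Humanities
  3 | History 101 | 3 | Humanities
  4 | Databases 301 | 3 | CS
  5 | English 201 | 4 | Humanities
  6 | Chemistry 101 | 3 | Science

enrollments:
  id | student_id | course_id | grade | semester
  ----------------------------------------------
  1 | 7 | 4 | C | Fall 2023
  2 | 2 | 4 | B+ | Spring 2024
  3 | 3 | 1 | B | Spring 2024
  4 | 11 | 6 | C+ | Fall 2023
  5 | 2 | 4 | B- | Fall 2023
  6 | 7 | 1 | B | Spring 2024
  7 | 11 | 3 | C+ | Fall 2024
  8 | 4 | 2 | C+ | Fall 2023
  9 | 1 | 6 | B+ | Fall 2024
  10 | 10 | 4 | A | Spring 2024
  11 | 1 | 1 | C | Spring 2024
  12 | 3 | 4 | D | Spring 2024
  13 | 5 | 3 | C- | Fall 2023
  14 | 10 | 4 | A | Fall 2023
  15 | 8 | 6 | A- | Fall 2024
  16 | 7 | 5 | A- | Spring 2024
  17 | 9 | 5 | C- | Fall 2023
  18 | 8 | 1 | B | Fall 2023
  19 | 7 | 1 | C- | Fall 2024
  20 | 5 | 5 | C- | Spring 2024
SELECT name, gpa FROM students ORDER BY gpa DESC LIMIT 3

Execution result:
name | gpa
Noah Brown | 3.98
Henry Williams | 3.98
Ivy Johnson | 3.44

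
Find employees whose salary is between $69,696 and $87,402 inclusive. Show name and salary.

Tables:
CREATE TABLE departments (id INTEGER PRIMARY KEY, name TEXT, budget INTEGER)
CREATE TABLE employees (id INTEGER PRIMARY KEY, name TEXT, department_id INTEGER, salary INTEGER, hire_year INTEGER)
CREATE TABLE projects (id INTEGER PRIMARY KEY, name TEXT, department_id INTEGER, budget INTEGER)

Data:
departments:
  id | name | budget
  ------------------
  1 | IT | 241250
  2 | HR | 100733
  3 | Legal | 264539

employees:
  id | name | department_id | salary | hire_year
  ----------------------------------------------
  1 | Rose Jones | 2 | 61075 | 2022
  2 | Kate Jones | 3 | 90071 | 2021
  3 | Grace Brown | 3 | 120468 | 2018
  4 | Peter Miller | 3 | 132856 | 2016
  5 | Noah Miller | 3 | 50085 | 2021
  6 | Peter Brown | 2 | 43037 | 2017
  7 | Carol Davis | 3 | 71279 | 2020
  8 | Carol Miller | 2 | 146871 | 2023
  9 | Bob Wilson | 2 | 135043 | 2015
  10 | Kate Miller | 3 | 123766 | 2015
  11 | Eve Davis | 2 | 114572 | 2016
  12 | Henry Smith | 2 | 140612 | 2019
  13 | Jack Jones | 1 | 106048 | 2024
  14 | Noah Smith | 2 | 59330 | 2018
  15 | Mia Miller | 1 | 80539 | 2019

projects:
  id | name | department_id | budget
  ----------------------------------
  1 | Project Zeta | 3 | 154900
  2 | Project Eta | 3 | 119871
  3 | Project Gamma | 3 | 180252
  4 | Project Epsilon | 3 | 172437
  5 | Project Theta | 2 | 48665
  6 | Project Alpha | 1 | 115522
SELECT name, salary FROM employees WHERE salary BETWEEN 69696 AND 87402

Execution result:
name | salary
Carol Davis | 71279
Mia Miller | 80539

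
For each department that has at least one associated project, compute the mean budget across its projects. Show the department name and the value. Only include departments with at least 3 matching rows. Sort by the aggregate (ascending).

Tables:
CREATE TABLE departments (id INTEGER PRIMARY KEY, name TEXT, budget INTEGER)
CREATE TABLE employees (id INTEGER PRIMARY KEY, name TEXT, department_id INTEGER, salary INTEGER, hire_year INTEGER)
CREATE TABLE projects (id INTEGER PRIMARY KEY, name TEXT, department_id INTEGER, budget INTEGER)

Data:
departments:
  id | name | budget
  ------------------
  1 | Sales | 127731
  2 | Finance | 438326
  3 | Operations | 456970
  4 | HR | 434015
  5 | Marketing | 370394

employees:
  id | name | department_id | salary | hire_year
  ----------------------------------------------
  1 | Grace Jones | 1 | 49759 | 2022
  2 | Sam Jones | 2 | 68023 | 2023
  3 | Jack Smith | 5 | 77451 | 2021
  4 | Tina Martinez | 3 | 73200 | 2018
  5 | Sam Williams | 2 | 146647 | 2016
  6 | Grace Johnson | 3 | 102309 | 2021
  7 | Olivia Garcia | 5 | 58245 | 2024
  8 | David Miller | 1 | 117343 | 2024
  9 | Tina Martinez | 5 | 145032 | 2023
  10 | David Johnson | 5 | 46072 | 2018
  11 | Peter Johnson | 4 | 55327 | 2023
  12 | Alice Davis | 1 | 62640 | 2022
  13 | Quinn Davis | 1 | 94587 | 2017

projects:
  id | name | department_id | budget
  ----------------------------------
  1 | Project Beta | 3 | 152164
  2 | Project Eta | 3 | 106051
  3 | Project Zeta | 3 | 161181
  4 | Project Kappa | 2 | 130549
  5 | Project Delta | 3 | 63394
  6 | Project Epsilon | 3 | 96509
SELECT p.name, AVG(c.budget) AS avg_budget FROM projects c JOIN departments p ON c.department_id = p.id GROUP BY p.id, p.name HAVING COUNT(*) >= 3 ORDER BY avg_budget ASC

Execution result:
name | avg_budget
Operations | 115859.80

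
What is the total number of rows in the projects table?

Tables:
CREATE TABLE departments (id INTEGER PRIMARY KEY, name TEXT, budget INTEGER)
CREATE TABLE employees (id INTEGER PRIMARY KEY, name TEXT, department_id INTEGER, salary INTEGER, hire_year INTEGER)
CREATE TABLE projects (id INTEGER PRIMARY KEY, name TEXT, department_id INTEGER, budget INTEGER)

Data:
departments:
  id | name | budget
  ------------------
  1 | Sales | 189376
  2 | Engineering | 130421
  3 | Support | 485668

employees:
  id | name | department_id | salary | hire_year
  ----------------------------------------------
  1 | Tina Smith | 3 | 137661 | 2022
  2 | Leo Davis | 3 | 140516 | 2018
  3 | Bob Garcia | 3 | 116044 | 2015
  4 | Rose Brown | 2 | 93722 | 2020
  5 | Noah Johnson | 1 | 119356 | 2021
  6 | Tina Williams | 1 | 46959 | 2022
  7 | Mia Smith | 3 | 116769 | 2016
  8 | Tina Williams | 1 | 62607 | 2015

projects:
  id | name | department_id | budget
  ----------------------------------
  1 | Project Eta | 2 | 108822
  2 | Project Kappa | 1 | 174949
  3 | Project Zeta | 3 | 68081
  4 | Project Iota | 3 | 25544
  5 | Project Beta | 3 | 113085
SELECT COUNT(*) FROM projects

Execution result:
5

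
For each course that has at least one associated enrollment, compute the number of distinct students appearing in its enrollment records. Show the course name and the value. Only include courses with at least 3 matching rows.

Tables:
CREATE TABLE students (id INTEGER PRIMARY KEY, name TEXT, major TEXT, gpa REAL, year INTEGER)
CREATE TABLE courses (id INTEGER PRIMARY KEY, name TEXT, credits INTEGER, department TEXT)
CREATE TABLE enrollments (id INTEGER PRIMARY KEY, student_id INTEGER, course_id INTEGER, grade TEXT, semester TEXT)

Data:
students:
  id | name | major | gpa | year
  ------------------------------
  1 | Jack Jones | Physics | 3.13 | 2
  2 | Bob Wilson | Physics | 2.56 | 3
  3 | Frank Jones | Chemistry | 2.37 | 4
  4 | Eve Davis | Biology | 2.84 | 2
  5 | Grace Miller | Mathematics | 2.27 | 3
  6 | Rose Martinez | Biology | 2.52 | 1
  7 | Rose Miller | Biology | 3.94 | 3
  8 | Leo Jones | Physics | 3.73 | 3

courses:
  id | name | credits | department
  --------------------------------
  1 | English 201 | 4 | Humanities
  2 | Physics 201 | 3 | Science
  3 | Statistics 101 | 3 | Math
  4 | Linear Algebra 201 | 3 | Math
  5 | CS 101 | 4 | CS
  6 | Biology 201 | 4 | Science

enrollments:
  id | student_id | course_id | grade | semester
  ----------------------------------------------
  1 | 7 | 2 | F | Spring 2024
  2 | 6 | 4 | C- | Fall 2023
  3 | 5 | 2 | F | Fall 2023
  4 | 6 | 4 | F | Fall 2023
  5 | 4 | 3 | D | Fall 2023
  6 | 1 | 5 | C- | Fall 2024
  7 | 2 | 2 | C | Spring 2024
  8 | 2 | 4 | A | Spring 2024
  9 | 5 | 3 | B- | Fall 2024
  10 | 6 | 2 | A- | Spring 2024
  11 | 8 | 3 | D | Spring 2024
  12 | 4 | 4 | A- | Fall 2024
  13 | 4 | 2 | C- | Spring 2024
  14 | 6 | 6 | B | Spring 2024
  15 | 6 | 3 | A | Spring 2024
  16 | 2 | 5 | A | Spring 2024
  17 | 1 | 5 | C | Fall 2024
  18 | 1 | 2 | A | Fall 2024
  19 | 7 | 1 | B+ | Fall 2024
SELECT p.name, COUNT(DISTINCT c.student_id) AS distinct_student_count FROM enrollments c JOIN courses p ON c.course_id = p.id GROUP BY p.id, p.name HAVING COUNT(*) >= 3

Execution result:
name | distinct_student_count
Physics 201 | 6
Statistics 101 | 4
Linear Algebra 201 | 3
CS 101 | 2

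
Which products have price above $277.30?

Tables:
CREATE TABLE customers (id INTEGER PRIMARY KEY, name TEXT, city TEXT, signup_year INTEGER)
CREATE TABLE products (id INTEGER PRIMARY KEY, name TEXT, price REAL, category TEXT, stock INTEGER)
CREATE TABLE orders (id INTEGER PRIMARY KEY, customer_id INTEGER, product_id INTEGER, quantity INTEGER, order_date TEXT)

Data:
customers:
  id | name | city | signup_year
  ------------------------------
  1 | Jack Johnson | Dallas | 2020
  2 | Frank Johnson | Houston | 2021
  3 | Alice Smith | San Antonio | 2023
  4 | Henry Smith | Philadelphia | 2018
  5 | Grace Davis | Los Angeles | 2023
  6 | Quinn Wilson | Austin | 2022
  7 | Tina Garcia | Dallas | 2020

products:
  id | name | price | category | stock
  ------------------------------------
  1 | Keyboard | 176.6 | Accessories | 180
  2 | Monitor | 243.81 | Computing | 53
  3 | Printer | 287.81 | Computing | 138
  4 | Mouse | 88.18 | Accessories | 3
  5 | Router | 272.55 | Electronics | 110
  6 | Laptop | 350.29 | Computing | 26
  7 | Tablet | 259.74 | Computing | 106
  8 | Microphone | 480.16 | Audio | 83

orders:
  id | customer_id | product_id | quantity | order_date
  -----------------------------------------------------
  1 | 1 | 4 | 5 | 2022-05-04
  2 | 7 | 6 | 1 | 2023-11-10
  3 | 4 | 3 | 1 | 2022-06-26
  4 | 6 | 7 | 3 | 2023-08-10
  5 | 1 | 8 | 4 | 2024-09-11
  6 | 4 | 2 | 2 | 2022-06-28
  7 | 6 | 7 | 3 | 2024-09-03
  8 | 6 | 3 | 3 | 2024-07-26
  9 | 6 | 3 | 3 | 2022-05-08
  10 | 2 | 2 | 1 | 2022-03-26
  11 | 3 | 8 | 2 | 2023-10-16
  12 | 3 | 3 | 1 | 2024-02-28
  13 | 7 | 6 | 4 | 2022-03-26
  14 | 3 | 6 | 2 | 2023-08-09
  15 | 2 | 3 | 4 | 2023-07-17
SELECT name, price FROM products WHERE price > 277.3

Execution result:
name | price
Printer | 287.81
Laptop | 350.29
Microphone | 480.16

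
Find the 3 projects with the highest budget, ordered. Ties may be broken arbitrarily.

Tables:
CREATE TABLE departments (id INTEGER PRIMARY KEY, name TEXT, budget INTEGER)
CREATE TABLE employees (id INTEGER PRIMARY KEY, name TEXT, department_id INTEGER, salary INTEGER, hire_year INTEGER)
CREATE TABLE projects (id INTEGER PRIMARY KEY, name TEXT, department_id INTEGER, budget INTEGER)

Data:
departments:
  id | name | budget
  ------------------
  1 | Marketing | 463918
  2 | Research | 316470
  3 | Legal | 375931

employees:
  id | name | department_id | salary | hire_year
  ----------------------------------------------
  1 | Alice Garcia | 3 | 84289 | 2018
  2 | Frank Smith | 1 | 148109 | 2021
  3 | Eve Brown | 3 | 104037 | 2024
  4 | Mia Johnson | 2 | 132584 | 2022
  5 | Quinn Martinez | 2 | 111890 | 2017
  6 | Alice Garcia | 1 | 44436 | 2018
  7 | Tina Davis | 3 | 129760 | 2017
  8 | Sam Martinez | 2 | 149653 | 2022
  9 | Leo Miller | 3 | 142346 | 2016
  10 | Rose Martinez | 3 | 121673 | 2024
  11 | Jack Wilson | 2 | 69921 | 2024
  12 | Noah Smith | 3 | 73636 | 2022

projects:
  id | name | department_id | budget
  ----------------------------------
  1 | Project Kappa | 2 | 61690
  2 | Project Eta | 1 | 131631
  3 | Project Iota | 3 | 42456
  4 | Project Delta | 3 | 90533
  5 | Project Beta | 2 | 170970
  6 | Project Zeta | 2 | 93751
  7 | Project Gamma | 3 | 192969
SELECT name, budget FROM projects ORDER BY budget DESC LIMIT 3

Execution result:
name | budget
Project Gamma | 192969
Project Beta | 170970
Project Eta | 131631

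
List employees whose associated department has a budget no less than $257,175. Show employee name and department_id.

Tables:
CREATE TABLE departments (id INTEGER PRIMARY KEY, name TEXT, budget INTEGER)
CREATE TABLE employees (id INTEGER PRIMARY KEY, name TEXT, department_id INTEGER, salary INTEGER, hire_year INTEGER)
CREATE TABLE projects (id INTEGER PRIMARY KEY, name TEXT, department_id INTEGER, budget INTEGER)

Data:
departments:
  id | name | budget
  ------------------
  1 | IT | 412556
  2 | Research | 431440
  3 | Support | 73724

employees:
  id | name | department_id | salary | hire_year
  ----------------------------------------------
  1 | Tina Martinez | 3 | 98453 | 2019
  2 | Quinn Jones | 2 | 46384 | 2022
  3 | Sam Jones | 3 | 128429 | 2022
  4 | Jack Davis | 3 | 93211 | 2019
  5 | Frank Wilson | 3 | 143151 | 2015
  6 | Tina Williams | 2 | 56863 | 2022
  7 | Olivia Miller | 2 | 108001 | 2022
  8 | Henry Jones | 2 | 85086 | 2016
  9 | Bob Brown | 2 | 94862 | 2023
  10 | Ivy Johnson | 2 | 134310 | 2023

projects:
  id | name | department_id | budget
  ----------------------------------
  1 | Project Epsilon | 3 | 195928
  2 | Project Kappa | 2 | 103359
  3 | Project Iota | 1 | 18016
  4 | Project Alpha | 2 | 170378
SELECT name, department_id FROM employees WHERE department_id IN (SELECT id FROM departments WHERE budget >= 257175)

Execution result:
name | department_id
Quinn Jones | 2
Tina Williams | 2
Olivia Miller | 2
Henry Jones | 2
Bob Brown | 2
Ivy Johnson | 2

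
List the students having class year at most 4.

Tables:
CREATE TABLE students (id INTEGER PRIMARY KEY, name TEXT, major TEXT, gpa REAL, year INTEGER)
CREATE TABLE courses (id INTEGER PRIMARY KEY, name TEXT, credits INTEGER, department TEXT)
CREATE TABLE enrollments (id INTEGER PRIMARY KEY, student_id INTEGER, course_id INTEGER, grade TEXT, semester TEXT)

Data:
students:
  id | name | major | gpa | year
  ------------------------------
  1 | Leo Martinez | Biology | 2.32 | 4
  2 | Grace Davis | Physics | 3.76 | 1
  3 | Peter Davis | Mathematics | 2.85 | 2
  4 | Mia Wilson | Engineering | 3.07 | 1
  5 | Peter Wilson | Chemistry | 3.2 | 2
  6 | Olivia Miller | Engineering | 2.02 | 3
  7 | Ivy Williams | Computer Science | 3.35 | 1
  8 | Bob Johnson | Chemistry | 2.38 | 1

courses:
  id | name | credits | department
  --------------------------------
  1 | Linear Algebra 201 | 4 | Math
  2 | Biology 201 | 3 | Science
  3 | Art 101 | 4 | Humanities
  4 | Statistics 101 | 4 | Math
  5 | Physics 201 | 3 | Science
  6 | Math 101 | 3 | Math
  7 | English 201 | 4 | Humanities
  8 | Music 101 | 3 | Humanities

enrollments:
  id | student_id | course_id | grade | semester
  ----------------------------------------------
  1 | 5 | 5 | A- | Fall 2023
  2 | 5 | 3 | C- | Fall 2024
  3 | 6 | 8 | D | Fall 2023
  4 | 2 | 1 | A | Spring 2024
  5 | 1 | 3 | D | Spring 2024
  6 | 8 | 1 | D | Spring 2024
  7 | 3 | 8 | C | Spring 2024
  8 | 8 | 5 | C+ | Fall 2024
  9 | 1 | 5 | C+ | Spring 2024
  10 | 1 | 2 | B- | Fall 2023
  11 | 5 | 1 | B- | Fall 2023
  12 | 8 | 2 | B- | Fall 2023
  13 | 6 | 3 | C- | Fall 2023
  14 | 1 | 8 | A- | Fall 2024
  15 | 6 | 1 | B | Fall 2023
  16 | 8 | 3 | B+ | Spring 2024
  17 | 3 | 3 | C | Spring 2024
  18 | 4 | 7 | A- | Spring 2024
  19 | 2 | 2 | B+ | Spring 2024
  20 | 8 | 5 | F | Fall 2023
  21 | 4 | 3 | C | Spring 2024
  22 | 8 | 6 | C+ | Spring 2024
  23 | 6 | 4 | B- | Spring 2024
SELECT name, year FROM students WHERE year <= 4

Execution result:
name | year
Leo Martinez | 4
Grace Davis | 1
Peter Davis | 2
Mia Wilson | 1
Peter Wilson | 2
Olivia Miller | 3
Ivy Williams | 1
Bob Johnson | 1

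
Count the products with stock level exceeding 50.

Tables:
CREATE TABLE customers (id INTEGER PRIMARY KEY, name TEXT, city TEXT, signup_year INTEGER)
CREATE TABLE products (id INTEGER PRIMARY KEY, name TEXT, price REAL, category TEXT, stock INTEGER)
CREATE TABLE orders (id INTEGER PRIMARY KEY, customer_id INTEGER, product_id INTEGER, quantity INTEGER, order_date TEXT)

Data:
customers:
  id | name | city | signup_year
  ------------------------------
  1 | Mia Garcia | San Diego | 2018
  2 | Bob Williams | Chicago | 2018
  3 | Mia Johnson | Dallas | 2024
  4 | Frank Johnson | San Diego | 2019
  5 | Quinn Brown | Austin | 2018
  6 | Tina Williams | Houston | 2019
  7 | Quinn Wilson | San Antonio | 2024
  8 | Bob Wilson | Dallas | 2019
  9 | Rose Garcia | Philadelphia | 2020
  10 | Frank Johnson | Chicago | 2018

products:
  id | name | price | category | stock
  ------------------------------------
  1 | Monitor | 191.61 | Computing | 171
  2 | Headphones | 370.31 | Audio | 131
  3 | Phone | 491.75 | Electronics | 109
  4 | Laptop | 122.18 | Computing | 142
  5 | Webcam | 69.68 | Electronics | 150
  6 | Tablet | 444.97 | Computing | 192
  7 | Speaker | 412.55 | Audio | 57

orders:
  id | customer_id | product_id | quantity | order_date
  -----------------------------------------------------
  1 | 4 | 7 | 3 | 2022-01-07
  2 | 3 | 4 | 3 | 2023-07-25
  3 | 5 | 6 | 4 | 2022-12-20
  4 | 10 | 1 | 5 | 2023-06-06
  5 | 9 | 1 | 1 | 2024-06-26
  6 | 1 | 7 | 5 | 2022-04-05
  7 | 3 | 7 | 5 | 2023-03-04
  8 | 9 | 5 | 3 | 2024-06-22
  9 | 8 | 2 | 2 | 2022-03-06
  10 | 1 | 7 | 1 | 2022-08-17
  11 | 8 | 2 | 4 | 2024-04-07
SELECT COUNT(*) FROM products WHERE stock > 50

Execution result:
7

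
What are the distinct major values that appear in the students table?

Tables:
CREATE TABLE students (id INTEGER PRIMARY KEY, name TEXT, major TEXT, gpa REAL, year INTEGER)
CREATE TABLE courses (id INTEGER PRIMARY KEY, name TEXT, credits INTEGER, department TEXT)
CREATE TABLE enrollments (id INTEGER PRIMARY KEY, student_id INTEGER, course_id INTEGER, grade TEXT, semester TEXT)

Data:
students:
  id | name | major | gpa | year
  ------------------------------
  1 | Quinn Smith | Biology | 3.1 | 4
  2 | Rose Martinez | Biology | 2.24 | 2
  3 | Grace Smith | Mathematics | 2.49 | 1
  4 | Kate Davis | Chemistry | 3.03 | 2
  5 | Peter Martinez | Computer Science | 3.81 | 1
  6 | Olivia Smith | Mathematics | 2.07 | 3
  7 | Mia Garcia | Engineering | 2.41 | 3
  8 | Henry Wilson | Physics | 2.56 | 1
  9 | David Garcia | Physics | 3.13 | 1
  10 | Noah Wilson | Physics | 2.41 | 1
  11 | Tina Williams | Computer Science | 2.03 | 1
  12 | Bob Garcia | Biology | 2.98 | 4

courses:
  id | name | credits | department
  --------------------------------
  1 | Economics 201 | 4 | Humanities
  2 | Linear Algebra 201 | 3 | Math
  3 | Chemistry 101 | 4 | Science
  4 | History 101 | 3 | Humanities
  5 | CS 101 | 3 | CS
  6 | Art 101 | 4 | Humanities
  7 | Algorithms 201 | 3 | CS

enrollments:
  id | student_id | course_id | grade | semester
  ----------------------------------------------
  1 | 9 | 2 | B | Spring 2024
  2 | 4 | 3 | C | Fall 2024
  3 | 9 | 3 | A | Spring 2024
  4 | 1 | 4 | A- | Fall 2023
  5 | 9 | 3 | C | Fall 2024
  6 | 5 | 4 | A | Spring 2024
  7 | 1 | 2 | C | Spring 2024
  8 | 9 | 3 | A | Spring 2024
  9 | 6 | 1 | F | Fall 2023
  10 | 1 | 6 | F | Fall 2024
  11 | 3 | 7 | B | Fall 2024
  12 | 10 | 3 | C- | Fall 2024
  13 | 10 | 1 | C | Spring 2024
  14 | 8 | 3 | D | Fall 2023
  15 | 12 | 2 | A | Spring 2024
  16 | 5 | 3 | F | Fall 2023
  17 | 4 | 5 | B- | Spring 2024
SELECT DISTINCT major FROM students

Execution result:
major
Biology
Mathematics
Chemistry
Computer Science
Engineering
Physics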